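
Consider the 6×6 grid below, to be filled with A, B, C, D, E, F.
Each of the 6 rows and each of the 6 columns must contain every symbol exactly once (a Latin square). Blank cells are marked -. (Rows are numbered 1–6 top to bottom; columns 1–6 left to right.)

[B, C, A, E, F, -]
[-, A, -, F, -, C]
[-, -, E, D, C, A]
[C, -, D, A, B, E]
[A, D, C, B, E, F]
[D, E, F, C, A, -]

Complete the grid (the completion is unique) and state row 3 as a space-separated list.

F B E D C A

Row 3, column 1: row 3 has {A, C, D, E} and column 1 has {A, B, C, D}, leaving only F.
Row 3, column 2: row 3 has {A, C, D, E, F} and column 2 has {A, C, D, E}, leaving only B.
So row 3 reads: F B E D C A.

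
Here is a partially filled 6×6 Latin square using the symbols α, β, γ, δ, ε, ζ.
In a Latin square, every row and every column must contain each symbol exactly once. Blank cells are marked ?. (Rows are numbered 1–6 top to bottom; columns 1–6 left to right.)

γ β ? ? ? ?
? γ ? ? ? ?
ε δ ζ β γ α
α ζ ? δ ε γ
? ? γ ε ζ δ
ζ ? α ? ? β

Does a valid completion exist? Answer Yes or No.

Yes

No row or column among the givens repeats a symbol, and propagating forced cells runs into no contradiction.
One valid completion exists (for instance, γ β δ ζ α ε / δ γ ε α β ζ / ε δ ζ β γ α / α ζ β δ ε γ / β α γ ε ζ δ / ζ ε α γ δ β).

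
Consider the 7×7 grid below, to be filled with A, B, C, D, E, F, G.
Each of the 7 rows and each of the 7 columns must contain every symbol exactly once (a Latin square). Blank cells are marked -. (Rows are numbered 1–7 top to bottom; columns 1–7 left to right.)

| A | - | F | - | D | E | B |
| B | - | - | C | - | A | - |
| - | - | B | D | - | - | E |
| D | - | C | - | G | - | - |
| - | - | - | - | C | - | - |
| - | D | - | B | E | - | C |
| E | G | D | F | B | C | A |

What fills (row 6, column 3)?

A

Row 1, column 2: row 1 has {A, B, D, E, F} and column 2 has {D, G}, leaving only C.
Row 1, column 4: row 1 has {A, B, C, D, E, F} and column 4 has {B, C, D, F}, leaving only G.
Row 2, column 5: row 2 has {A, B, C} and column 5 has {B, C, D, E, G}, leaving only F.
Row 2, column 2: row 2 has {A, B, C, F} and column 2 has {C, D, G}, leaving only E.
Row 2, column 3: row 2 has {A, B, C, E, F} and column 3 has {B, C, D, F}, leaving only G.
Row 6 already has {B, C, D, E} and column 3 already has {B, C, D, F, G}, so row 6, column 3 must be A.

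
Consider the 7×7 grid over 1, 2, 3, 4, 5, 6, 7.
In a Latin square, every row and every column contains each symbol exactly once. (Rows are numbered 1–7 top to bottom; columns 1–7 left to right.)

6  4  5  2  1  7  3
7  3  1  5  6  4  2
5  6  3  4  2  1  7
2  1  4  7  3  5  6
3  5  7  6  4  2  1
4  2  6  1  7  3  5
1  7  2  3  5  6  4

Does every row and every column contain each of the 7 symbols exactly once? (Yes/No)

Yes

Each row is a permutation of the 7 symbols, and so is each column.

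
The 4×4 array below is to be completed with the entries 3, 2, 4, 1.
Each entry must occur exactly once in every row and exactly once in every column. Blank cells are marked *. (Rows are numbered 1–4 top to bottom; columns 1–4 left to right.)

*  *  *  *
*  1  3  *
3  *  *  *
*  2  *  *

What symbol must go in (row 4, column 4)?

3

Row 3, column 2: row 3 has {3} and column 2 has {2, 1}, leaving only 4.
Row 1, column 2: row 1 has {} and column 2 has {2, 4, 1}, leaving only 3.
Row 4, column 4 is narrowed to {3, 4, 1}.
If it were 4, then row 3, column 4 would be left with no valid symbol.
If it were 1, then row 2, column 4 would be left with no valid symbol.
So row 4, column 4 must be 3.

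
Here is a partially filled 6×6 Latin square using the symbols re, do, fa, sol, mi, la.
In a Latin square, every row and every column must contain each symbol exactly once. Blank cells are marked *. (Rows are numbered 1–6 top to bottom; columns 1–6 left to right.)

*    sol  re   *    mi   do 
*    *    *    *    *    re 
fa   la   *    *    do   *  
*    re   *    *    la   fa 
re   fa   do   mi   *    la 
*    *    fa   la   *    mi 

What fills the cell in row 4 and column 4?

do

Row 1, column 1: row 1 has {re, do, sol, mi} and column 1 has {re, fa}, leaving only la.
Row 1, column 4: row 1 has {re, do, sol, mi, la} and column 4 has {mi, la}, leaving only fa.
Row 3, column 6: row 3 has {do, fa, la} and column 6 has {re, do, fa, mi, la}, leaving only sol.
Row 3, column 3: row 3 has {do, fa, sol, la} and column 3 has {re, do, fa}, leaving only mi.
Row 3, column 4: row 3 has {do, fa, sol, mi, la} and column 4 has {fa, mi, la}, leaving only re.
Row 4, column 3: row 4 has {re, fa, la} and column 3 has {re, do, fa, mi}, leaving only sol.
Row 4 already has {re, fa, sol, la} and column 4 already has {re, fa, mi, la}, so row 4, column 4 must be do.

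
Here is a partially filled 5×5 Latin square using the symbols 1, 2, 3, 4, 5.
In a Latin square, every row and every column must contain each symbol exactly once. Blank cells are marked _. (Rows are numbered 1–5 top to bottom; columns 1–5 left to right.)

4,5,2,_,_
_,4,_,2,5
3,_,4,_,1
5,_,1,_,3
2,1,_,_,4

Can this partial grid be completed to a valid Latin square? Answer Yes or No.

Row 1, column 5: row 1 together with column 5 already contain {1, 2, 3, 4, 5} — every symbol — so nothing can go there. The grid has no valid completion.

No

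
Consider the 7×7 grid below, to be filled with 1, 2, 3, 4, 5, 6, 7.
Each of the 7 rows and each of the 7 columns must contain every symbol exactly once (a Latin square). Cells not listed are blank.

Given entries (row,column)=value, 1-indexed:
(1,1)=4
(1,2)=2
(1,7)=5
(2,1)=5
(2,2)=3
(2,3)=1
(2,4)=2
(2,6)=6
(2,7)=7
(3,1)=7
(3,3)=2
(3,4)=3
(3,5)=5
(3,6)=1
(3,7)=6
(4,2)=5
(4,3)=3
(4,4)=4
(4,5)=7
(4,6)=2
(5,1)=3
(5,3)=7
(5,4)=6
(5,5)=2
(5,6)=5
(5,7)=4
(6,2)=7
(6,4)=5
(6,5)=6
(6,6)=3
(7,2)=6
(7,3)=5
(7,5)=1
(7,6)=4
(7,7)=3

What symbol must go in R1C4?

Row 1, column 3: row 1 has {2, 4, 5} and column 3 has {1, 2, 3, 5, 7}, leaving only 6.
Row 1, column 5: row 1 has {2, 4, 5, 6} and column 5 has {1, 2, 5, 6, 7}, leaving only 3.
Row 1, column 6: row 1 has {2, 3, 4, 5, 6} and column 6 has {1, 2, 3, 4, 5, 6}, leaving only 7.
Row 1 already has {2, 3, 4, 5, 6, 7} and column 4 already has {2, 3, 4, 5, 6}, so row 1, column 4 must be 1.

1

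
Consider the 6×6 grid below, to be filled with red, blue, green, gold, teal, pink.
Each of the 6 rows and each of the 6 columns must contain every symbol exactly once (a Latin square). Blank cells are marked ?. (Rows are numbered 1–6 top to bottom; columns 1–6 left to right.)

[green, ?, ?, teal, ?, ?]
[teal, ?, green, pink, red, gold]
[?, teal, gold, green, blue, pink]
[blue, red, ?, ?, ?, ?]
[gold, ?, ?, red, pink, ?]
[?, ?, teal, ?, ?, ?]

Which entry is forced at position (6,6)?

red

Row 1, column 5: row 1 has {green, teal} and column 5 has {red, blue, pink}, leaving only gold.
Row 2, column 2: row 2 has {red, green, gold, teal, pink} and column 2 has {red, teal}, leaving only blue.
Row 1, column 2: row 1 has {green, gold, teal} and column 2 has {red, blue, teal}, leaving only pink.
Row 3, column 1: row 3 has {blue, green, gold, teal, pink} and column 1 has {blue, green, gold, teal}, leaving only red.
Row 4, column 3: row 4 has {red, blue} and column 3 has {green, gold, teal}, leaving only pink.
Row 4, column 4: row 4 has {red, blue, pink} and column 4 has {red, green, teal, pink}, leaving only gold.
Row 5, column 2: row 5 has {red, gold, pink} and column 2 has {red, blue, teal, pink}, leaving only green.
Row 5, column 3: row 5 has {red, green, gold, pink} and column 3 has {green, gold, teal, pink}, leaving only blue.
Row 1, column 3: row 1 has {green, gold, teal, pink} and column 3 has {blue, green, gold, teal, pink}, leaving only red.
Row 1, column 6: row 1 has {red, green, gold, teal, pink} and column 6 has {gold, pink}, leaving only blue.
Row 5, column 6: row 5 has {red, blue, green, gold, pink} and column 6 has {blue, gold, pink}, leaving only teal.
Row 4, column 6: row 4 has {red, blue, gold, pink} and column 6 has {blue, gold, teal, pink}, leaving only green.
Row 6 already has {teal} and column 6 already has {blue, green, gold, teal, pink}, so row 6, column 6 must be red.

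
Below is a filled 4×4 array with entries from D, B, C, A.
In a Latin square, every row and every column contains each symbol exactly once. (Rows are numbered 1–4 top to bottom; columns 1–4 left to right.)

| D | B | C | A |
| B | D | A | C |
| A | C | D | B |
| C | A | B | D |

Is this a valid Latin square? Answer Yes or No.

Yes

Each row is a permutation of the 4 symbols, and so is each column.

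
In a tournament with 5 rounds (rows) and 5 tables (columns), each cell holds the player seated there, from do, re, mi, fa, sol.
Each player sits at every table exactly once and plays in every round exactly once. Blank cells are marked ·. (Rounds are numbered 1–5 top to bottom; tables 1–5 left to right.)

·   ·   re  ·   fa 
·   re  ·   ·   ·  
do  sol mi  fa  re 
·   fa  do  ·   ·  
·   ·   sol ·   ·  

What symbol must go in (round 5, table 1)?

fa

Round 2, table 3: round 2 has {re} and table 3 has {do, re, mi, sol}, leaving only fa.
Round 5, table 1 is narrowed to {re, mi, fa}.
If it were re, propagating the remaining blanks reaches a contradiction.
If it were mi, then round 2, table 1 would be left with no valid symbol.
So round 5, table 1 must be fa.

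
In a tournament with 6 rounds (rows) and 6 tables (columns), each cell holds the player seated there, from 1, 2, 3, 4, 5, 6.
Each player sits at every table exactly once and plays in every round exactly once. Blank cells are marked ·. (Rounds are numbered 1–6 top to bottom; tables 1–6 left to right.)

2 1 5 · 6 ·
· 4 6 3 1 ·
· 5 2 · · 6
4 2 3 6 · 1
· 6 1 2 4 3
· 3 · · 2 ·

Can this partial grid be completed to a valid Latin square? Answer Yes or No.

Round 1, table 4: round 1 has {1, 2, 5, 6} and table 4 has {2, 3, 6}, so it must be 4.
Now round 1, table 6: round 1 together with table 6 already contain {1, 2, 3, 4, 5, 6} — every symbol — so nothing can go there. The grid has no valid completion.

No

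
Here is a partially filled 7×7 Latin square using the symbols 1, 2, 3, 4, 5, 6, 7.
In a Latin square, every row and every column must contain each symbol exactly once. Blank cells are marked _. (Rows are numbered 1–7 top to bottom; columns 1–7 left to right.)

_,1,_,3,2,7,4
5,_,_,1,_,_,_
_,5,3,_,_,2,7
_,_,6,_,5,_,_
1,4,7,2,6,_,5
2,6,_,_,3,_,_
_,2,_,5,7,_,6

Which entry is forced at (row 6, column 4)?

7

Row 1, column 1: row 1 has {1, 2, 3, 4, 7} and column 1 has {1, 2, 5}, leaving only 6.
Row 1, column 3: row 1 has {1, 2, 3, 4, 6, 7} and column 3 has {3, 6, 7}, leaving only 5.
Row 2, column 5: row 2 has {1, 5} and column 5 has {2, 3, 5, 6, 7}, leaving only 4.
Row 2, column 3: row 2 has {1, 4, 5} and column 3 has {3, 5, 6, 7}, leaving only 2.
Row 2, column 7: row 2 has {1, 2, 4, 5} and column 7 has {4, 5, 6, 7}, leaving only 3.
Row 2, column 2: row 2 has {1, 2, 3, 4, 5} and column 2 has {1, 2, 4, 5, 6}, leaving only 7.
Row 2, column 6: row 2 has {1, 2, 3, 4, 5, 7} and column 6 has {2, 7}, leaving only 6.
Row 3, column 1: row 3 has {2, 3, 5, 7} and column 1 has {1, 2, 5, 6}, leaving only 4.
Row 3, column 4: row 3 has {2, 3, 4, 5, 7} and column 4 has {1, 2, 3, 5}, leaving only 6.
Row 3, column 5: row 3 has {2, 3, 4, 5, 6, 7} and column 5 has {2, 3, 4, 5, 6, 7}, leaving only 1.
Row 4, column 2: row 4 has {5, 6} and column 2 has {1, 2, 4, 5, 6, 7}, leaving only 3.
Row 4, column 1: row 4 has {3, 5, 6} and column 1 has {1, 2, 4, 5, 6}, leaving only 7.
Row 4, column 4: row 4 has {3, 5, 6, 7} and column 4 has {1, 2, 3, 5, 6}, leaving only 4.
Row 6 already has {2, 3, 6} and column 4 already has {1, 2, 3, 4, 5, 6}, so row 6, column 4 must be 7.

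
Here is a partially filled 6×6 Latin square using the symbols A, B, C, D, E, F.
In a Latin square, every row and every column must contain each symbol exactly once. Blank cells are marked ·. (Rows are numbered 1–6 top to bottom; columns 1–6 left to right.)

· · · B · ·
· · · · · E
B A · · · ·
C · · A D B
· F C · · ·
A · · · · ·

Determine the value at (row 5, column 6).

A

Row 4, column 2: row 4 has {A, B, C, D} and column 2 has {A, F}, leaving only E.
Row 4, column 3: row 4 has {A, B, C, D, E} and column 3 has {C}, leaving only F.
Row 5, column 6 is narrowed to {A, D}.
If it were D, then row 5, column 4 would be left with no valid symbol.
So row 5, column 6 must be A.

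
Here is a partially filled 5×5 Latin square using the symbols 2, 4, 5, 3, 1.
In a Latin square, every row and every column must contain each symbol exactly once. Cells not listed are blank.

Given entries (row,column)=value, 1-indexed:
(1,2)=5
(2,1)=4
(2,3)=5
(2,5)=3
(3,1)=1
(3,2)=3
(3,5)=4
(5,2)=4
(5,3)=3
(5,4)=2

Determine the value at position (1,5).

Row 2, column 4: row 2 has {4, 5, 3} and column 4 has {2}, leaving only 1.
Row 2, column 2: row 2 has {4, 5, 3, 1} and column 2 has {4, 5, 3}, leaving only 2.
Row 3, column 3: row 3 has {4, 3, 1} and column 3 has {5, 3}, leaving only 2.
Row 3, column 4: row 3 has {2, 4, 3, 1} and column 4 has {2, 1}, leaving only 5.
Row 4, column 2: row 4 has {} and column 2 has {2, 4, 5, 3}, leaving only 1.
Row 4, column 3: row 4 has {1} and column 3 has {2, 5, 3}, leaving only 4.
Row 1, column 3: row 1 has {5} and column 3 has {2, 4, 5, 3}, leaving only 1.
Row 1 already has {5, 1} and column 5 already has {4, 3}, so row 1, column 5 must be 2.

2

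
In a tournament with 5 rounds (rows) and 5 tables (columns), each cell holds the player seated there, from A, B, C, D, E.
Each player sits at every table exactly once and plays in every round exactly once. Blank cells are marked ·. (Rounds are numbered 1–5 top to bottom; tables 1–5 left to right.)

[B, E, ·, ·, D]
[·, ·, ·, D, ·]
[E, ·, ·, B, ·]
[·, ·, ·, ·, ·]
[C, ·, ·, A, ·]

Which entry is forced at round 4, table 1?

D

Round 1, table 4: round 1 has {B, D, E} and table 4 has {A, B, D}, leaving only C.
Round 1, table 3: round 1 has {B, C, D, E} and table 3 has {}, leaving only A.
Round 2, table 1: round 2 has {D} and table 1 has {B, C, E}, leaving only A.
Round 4 already has {} and table 1 already has {A, B, C, E}, so round 4, table 1 must be D.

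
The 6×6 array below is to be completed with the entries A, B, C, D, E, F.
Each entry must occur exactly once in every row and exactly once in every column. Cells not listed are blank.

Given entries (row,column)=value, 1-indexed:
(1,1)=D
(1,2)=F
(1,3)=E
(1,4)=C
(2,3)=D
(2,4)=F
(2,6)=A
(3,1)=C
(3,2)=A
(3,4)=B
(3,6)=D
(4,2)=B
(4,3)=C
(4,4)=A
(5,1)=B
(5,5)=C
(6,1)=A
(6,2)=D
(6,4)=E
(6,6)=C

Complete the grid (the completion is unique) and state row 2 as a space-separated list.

Row 2, column 1: row 2 has {A, D, F} and column 1 has {A, B, C, D}, leaving only E.
Row 2, column 2: row 2 has {A, D, E, F} and column 2 has {A, B, D, F}, leaving only C.
Row 2, column 5: row 2 has {A, C, D, E, F} and column 5 has {C}, leaving only B.
So row 2 reads: E C D F B A.

E C D F B A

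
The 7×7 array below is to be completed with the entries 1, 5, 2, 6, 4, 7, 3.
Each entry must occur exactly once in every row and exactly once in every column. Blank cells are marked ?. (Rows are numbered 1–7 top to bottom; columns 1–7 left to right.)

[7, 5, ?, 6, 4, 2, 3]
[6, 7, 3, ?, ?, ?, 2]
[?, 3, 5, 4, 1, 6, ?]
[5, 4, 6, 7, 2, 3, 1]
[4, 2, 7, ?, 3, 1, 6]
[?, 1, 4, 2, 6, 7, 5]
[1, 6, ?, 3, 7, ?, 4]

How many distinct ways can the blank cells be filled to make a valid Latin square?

1

Row 1, column 3: eliminating its row and column leaves {1}.
Row 2, column 4: eliminating its row and column leaves {1, 5}.
Row 2, column 5: eliminating its row and column leaves {5}.
Row 2, column 6: eliminating its row and column leaves {5, 4}.
Row 3, column 1: eliminating its row and column leaves {2}.
Row 3, column 7: eliminating its row and column leaves {7}.
Row 5, column 4: eliminating its row and column leaves {5}.
Row 6, column 1: eliminating its row and column leaves {3}.
Row 7, column 3: eliminating its row and column leaves {2}.
Row 7, column 6: eliminating its row and column leaves {5}.
Only one assignment across all blanks avoids any row or column repeat, giving 1 completion.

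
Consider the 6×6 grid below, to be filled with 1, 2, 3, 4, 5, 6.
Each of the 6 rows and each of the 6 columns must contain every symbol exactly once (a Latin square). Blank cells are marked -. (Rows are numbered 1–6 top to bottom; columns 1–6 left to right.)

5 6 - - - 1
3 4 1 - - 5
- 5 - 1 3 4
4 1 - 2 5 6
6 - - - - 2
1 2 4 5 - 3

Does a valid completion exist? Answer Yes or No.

Yes

No row or column among the givens repeats a symbol, and propagating forced cells runs into no contradiction.
One valid completion exists (for instance, 5 6 2 3 4 1 / 3 4 1 6 2 5 / 2 5 6 1 3 4 / 4 1 3 2 5 6 / 6 3 5 4 1 2 / 1 2 4 5 6 3).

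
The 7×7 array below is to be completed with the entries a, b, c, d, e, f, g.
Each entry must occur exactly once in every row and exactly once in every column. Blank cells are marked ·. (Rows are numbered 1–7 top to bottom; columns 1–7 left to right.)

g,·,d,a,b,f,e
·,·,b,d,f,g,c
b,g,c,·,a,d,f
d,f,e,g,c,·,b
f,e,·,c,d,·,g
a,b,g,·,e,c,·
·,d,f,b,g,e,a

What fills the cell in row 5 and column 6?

b

Row 1, column 2: row 1 has {a, b, d, e, f, g} and column 2 has {b, d, e, f, g}, leaving only c.
Row 2, column 1: row 2 has {b, c, d, f, g} and column 1 has {a, b, d, f, g}, leaving only e.
Row 2, column 2: row 2 has {b, c, d, e, f, g} and column 2 has {b, c, d, e, f, g}, leaving only a.
Row 3, column 4: row 3 has {a, b, c, d, f, g} and column 4 has {a, b, c, d, g}, leaving only e.
Row 4, column 6: row 4 has {b, c, d, e, f, g} and column 6 has {c, d, e, f, g}, leaving only a.
Row 5 already has {c, d, e, f, g} and column 6 already has {a, c, d, e, f, g}, so row 5, column 6 must be b.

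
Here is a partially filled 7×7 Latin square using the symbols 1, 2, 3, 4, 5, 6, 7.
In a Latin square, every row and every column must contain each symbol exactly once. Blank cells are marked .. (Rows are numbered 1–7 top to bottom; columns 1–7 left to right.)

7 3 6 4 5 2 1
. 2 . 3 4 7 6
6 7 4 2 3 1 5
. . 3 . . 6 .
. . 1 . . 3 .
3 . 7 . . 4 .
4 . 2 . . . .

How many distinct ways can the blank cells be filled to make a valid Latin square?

10

Row 2, column 1: eliminating its row and column leaves {1, 5}.
Row 2, column 3: eliminating its row and column leaves {5}.
Row 4, column 1: eliminating its row and column leaves {1, 2, 5}.
Row 4, column 2: eliminating its row and column leaves {1, 4, 5}.
Row 4, column 4: eliminating its row and column leaves {1, 5, 7}.
Row 4, column 5: eliminating its row and column leaves {1, 2, 7}.
Row 4, column 7: eliminating its row and column leaves {2, 4, 7}.
Row 5, column 1: eliminating its row and column leaves {2, 5}.
Row 5, column 2: eliminating its row and column leaves {4, 5, 6}.
Row 5, column 4: eliminating its row and column leaves {5, 6, 7}.
Row 5, column 5: eliminating its row and column leaves {2, 6, 7}.
Row 5, column 7: eliminating its row and column leaves {2, 4, 7}.
Row 6, column 2: eliminating its row and column leaves {1, 5, 6}.
Row 6, column 4: eliminating its row and column leaves {1, 5, 6}.
Row 6, column 5: eliminating its row and column leaves {1, 2, 6}.
Row 6, column 7: eliminating its row and column leaves {2}.
Row 7, column 2: eliminating its row and column leaves {1, 5, 6}.
Row 7, column 4: eliminating its row and column leaves {1, 5, 6, 7}.
Row 7, column 5: eliminating its row and column leaves {1, 6, 7}.
Row 7, column 6: eliminating its row and column leaves {5}.
Row 7, column 7: eliminating its row and column leaves {3, 7}.
Enumerating the assignments across these blanks that avoid any row or column repeat gives 10 completions.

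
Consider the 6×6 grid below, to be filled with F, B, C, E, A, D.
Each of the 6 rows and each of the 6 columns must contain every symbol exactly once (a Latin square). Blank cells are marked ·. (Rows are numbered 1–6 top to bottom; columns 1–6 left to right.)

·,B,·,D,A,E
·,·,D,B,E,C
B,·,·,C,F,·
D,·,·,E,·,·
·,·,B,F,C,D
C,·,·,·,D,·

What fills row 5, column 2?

Row 1, column 1: row 1 has {B, E, A, D} and column 1 has {B, C, D}, leaving only F.
Row 1, column 3: row 1 has {F, B, E, A, D} and column 3 has {B, D}, leaving only C.
Row 2, column 1: row 2 has {B, C, E, D} and column 1 has {F, B, C, D}, leaving only A.
Row 2, column 2: row 2 has {B, C, E, A, D} and column 2 has {B}, leaving only F.
Row 3, column 6: row 3 has {F, B, C} and column 6 has {C, E, D}, leaving only A.
Row 3, column 3: row 3 has {F, B, C, A} and column 3 has {B, C, D}, leaving only E.
Row 3, column 2: row 3 has {F, B, C, E, A} and column 2 has {F, B}, leaving only D.
Row 4, column 5: row 4 has {E, D} and column 5 has {F, C, E, A, D}, leaving only B.
Row 4, column 6: row 4 has {B, E, D} and column 6 has {C, E, A, D}, leaving only F.
Row 4, column 3: row 4 has {F, B, E, D} and column 3 has {B, C, E, D}, leaving only A.
Row 4, column 2: row 4 has {F, B, E, A, D} and column 2 has {F, B, D}, leaving only C.
Row 5, column 1: row 5 has {F, B, C, D} and column 1 has {F, B, C, A, D}, leaving only E.
Row 5 already has {F, B, C, E, D} and column 2 already has {F, B, C, D}, so row 5, column 2 must be A.

A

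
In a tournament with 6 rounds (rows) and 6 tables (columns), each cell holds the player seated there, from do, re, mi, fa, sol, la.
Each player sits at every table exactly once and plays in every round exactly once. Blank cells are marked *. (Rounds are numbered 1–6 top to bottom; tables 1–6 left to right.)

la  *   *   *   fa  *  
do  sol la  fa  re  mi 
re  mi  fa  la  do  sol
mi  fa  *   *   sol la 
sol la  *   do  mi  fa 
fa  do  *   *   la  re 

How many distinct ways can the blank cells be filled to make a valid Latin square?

Round 1, table 2: eliminating its round and table leaves {re}.
Round 1, table 3: eliminating its round and table leaves {do, re, mi, sol}.
Round 1, table 4: eliminating its round and table leaves {re, mi, sol}.
Round 1, table 6: eliminating its round and table leaves {do}.
Round 4, table 3: eliminating its round and table leaves {do, re}.
Round 4, table 4: eliminating its round and table leaves {re}.
Round 5, table 3: eliminating its round and table leaves {re}.
Round 6, table 3: eliminating its round and table leaves {mi, sol}.
Round 6, table 4: eliminating its round and table leaves {mi, sol}.
Enumerating the assignments across these blanks that avoid any round or table repeat gives 2 completions.

2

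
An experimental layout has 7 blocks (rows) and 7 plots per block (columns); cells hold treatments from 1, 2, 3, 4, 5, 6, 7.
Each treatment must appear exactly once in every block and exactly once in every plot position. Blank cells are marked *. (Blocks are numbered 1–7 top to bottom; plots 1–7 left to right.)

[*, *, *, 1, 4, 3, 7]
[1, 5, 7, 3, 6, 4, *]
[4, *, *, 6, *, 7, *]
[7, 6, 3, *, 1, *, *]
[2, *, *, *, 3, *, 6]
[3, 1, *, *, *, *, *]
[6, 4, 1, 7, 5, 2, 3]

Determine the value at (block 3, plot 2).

3

Block 1, plot 1: block 1 has {1, 3, 4, 7} and plot 1 has {1, 2, 3, 4, 6, 7}, leaving only 5.
Block 1, plot 2: block 1 has {1, 3, 4, 5, 7} and plot 2 has {1, 4, 5, 6}, leaving only 2.
Block 3 already has {4, 6, 7} and plot 2 already has {1, 2, 4, 5, 6}, so block 3, plot 2 must be 3.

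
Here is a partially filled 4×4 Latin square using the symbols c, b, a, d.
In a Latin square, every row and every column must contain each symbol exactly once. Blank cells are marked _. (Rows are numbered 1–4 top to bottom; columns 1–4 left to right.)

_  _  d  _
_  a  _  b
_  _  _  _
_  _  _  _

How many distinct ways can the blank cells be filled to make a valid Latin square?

8

Row 1, column 1: eliminating its row and column leaves {c, b, a}.
Row 1, column 2: eliminating its row and column leaves {c, b}.
Row 1, column 4: eliminating its row and column leaves {c, a}.
Row 2, column 1: eliminating its row and column leaves {c, d}.
Row 2, column 3: eliminating its row and column leaves {c}.
Row 3, column 1: eliminating its row and column leaves {c, b, a, d}.
Row 3, column 2: eliminating its row and column leaves {c, b, d}.
Row 3, column 3: eliminating its row and column leaves {c, b, a}.
Row 3, column 4: eliminating its row and column leaves {c, a, d}.
Row 4, column 1: eliminating its row and column leaves {c, b, a, d}.
Row 4, column 2: eliminating its row and column leaves {c, b, d}.
Row 4, column 3: eliminating its row and column leaves {c, b, a}.
Row 4, column 4: eliminating its row and column leaves {c, a, d}.
Enumerating the assignments across these blanks that avoid any row or column repeat gives 8 completions.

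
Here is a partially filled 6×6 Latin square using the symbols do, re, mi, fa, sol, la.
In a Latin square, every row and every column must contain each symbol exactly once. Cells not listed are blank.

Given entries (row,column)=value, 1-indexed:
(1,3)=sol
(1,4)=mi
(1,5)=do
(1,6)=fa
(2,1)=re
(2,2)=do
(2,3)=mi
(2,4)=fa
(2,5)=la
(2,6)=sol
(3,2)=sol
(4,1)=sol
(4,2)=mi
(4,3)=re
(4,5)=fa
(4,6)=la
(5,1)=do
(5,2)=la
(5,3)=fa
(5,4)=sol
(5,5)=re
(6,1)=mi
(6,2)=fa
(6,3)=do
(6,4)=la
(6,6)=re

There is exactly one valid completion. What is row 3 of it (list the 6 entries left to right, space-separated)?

Row 3, column 3: row 3 has {sol} and column 3 has {do, re, mi, fa, sol}, leaving only la.
Row 3, column 1: row 3 has {sol, la} and column 1 has {do, re, mi, sol}, leaving only fa.
Row 3, column 5: row 3 has {fa, sol, la} and column 5 has {do, re, fa, la}, leaving only mi.
Row 3, column 6: row 3 has {mi, fa, sol, la} and column 6 has {re, fa, sol, la}, leaving only do.
Row 3, column 4: row 3 has {do, mi, fa, sol, la} and column 4 has {mi, fa, sol, la}, leaving only re.
So row 3 reads: fa sol la re mi do.

fa sol la re mi do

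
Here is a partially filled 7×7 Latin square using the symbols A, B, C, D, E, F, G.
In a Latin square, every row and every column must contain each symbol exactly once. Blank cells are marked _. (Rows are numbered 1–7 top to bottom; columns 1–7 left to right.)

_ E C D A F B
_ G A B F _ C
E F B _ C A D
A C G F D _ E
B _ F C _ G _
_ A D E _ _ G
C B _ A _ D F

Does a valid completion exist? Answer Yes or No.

No row or column among the givens repeats a symbol, and propagating forced cells runs into no contradiction.
One valid completion exists (for instance, G E C D A F B / D G A B F E C / E F B G C A D / A C G F D B E / B D F C E G A / F A D E B C G / C B E A G D F).

Yes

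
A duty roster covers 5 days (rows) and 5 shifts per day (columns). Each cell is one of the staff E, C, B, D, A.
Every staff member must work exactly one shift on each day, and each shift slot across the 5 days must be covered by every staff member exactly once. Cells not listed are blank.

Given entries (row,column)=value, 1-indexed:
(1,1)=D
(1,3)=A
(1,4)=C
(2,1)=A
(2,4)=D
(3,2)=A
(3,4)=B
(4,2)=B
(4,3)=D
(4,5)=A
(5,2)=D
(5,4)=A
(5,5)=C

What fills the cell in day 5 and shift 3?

E

Day 1, shift 2: day 1 has {C, D, A} and shift 2 has {B, D, A}, leaving only E.
Day 1, shift 5: day 1 has {E, C, D, A} and shift 5 has {C, A}, leaving only B.
Day 2, shift 2: day 2 has {D, A} and shift 2 has {E, B, D, A}, leaving only C.
Day 2, shift 5: day 2 has {C, D, A} and shift 5 has {C, B, A}, leaving only E.
Day 2, shift 3: day 2 has {E, C, D, A} and shift 3 has {D, A}, leaving only B.
Day 5 already has {C, D, A} and shift 3 already has {B, D, A}, so day 5, shift 3 must be E.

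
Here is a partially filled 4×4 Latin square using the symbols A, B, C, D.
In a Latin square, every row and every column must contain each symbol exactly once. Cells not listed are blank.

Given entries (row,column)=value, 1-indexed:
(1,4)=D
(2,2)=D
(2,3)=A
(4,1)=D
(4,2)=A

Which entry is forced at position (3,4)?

A

Row 3, column 4 is narrowed to {A, B, C}.
If it were B, then row 4, column 4 would be left with no valid symbol.
If it were C, then row 4, column 4 would be left with no valid symbol.
So row 3, column 4 must be A.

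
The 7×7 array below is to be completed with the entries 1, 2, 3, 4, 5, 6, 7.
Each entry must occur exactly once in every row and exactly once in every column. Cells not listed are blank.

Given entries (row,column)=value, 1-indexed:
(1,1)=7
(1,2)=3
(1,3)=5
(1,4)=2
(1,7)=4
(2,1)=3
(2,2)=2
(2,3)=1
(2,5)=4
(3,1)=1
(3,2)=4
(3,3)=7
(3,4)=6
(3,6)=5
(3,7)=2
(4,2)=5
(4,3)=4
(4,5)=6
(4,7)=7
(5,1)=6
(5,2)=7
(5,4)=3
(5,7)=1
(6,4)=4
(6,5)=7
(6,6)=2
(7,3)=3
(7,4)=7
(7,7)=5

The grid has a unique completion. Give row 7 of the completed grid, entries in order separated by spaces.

Row 1, column 5: row 1 has {2, 3, 4, 5, 7} and column 5 has {4, 6, 7}, leaving only 1.
Row 7, column 5: row 7 has {3, 5, 7} and column 5 has {1, 4, 6, 7}, leaving only 2.
Row 7, column 1: row 7 has {2, 3, 5, 7} and column 1 has {1, 3, 6, 7}, leaving only 4.
Row 1, column 6: row 1 has {1, 2, 3, 4, 5, 7} and column 6 has {2, 5}, leaving only 6.
Row 7, column 6: row 7 has {2, 3, 4, 5, 7} and column 6 has {2, 5, 6}, leaving only 1.
Row 7, column 2: row 7 has {1, 2, 3, 4, 5, 7} and column 2 has {2, 3, 4, 5, 7}, leaving only 6.
So row 7 reads: 4 6 3 7 2 1 5.

4 6 3 7 2 1 5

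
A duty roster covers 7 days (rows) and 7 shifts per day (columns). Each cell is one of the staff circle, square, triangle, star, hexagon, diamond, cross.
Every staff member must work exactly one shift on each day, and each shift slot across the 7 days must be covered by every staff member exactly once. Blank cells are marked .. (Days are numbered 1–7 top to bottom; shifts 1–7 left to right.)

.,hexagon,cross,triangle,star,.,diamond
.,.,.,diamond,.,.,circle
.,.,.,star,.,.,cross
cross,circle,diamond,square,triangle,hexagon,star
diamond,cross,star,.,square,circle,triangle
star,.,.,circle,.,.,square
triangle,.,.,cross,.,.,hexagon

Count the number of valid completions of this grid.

Day 1, shift 1: eliminating its day and shift leaves {circle, square}.
Day 1, shift 6: eliminating its day and shift leaves {square}.
Day 2, shift 1: eliminating its day and shift leaves {square, hexagon}.
Day 2, shift 2: eliminating its day and shift leaves {square, triangle, star}.
Day 2, shift 3: eliminating its day and shift leaves {square, triangle, hexagon}.
Day 2, shift 5: eliminating its day and shift leaves {hexagon, cross}.
Day 2, shift 6: eliminating its day and shift leaves {square, triangle, star, cross}.
Day 3, shift 1: eliminating its day and shift leaves {circle, square, hexagon}.
Day 3, shift 2: eliminating its day and shift leaves {square, triangle, diamond}.
Day 3, shift 3: eliminating its day and shift leaves {circle, square, triangle, hexagon}.
Day 3, shift 5: eliminating its day and shift leaves {circle, hexagon, diamond}.
Day 3, shift 6: eliminating its day and shift leaves {square, triangle, diamond}.
Day 5, shift 4: eliminating its day and shift leaves {hexagon}.
Day 6, shift 2: eliminating its day and shift leaves {triangle, diamond}.
Day 6, shift 3: eliminating its day and shift leaves {triangle, hexagon}.
Day 6, shift 5: eliminating its day and shift leaves {hexagon, diamond, cross}.
Day 6, shift 6: eliminating its day and shift leaves {triangle, diamond, cross}.
Day 7, shift 2: eliminating its day and shift leaves {square, star, diamond}.
Day 7, shift 3: eliminating its day and shift leaves {circle, square}.
Day 7, shift 5: eliminating its day and shift leaves {circle, diamond}.
Day 7, shift 6: eliminating its day and shift leaves {square, star, diamond}.
Enumerating the assignments across these blanks that avoid any day or shift repeat gives 7 completions.

7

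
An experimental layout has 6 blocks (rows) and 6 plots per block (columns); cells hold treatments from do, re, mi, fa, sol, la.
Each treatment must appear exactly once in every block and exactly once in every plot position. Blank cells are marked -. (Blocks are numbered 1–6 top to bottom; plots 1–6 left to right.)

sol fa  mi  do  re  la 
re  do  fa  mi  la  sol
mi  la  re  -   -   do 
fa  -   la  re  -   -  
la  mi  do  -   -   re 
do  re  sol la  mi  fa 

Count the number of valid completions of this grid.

Block 3, plot 4: eliminating its block and plot leaves {fa, sol}.
Block 3, plot 5: eliminating its block and plot leaves {fa, sol}.
Block 4, plot 2: eliminating its block and plot leaves {sol}.
Block 4, plot 5: eliminating its block and plot leaves {do, sol}.
Block 4, plot 6: eliminating its block and plot leaves {mi}.
Block 5, plot 4: eliminating its block and plot leaves {fa, sol}.
Block 5, plot 5: eliminating its block and plot leaves {fa, sol}.
Enumerating the assignments across these blanks that avoid any block or plot repeat gives 2 completions.

2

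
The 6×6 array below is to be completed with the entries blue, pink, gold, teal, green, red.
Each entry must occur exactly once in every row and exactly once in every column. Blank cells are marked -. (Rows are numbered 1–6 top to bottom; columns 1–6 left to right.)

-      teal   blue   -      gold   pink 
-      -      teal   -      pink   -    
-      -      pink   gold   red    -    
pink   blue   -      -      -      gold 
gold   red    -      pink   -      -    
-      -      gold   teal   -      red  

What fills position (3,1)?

teal

Row 3, column 2: row 3 has {pink, gold, red} and column 2 has {blue, teal, red}, leaving only green.
Row 2, column 2: row 2 has {pink, teal} and column 2 has {blue, teal, green, red}, leaving only gold.
Row 5, column 3: row 5 has {pink, gold, red} and column 3 has {blue, pink, gold, teal}, leaving only green.
Row 4, column 3: row 4 has {blue, pink, gold} and column 3 has {blue, pink, gold, teal, green}, leaving only red.
Row 4, column 4: row 4 has {blue, pink, gold, red} and column 4 has {pink, gold, teal}, leaving only green.
Row 1, column 4: row 1 has {blue, pink, gold, teal} and column 4 has {pink, gold, teal, green}, leaving only red.
Row 1, column 1: row 1 has {blue, pink, gold, teal, red} and column 1 has {pink, gold}, leaving only green.
Row 2, column 4: row 2 has {pink, gold, teal} and column 4 has {pink, gold, teal, green, red}, leaving only blue.
Row 2, column 1: row 2 has {blue, pink, gold, teal} and column 1 has {pink, gold, green}, leaving only red.
Row 2, column 6: row 2 has {blue, pink, gold, teal, red} and column 6 has {pink, gold, red}, leaving only green.
Row 4, column 5: row 4 has {blue, pink, gold, green, red} and column 5 has {pink, gold, red}, leaving only teal.
Row 5, column 5: row 5 has {pink, gold, green, red} and column 5 has {pink, gold, teal, red}, leaving only blue.
Row 5, column 6: row 5 has {blue, pink, gold, green, red} and column 6 has {pink, gold, green, red}, leaving only teal.
Row 3, column 6: row 3 has {pink, gold, green, red} and column 6 has {pink, gold, teal, green, red}, leaving only blue.
Row 3 already has {blue, pink, gold, green, red} and column 1 already has {pink, gold, green, red}, so row 3, column 1 must be teal.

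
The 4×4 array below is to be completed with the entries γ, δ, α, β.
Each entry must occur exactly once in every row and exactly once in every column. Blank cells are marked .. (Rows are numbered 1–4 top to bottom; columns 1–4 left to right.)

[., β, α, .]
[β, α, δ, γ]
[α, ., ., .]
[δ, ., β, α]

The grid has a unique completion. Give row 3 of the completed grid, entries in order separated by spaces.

α δ γ β

Row 3, column 3: row 3 has {α} and column 3 has {δ, α, β}, leaving only γ.
Row 3, column 2: row 3 has {γ, α} and column 2 has {α, β}, leaving only δ.
Row 3, column 4: row 3 has {γ, δ, α} and column 4 has {γ, α}, leaving only β.
So row 3 reads: α δ γ β.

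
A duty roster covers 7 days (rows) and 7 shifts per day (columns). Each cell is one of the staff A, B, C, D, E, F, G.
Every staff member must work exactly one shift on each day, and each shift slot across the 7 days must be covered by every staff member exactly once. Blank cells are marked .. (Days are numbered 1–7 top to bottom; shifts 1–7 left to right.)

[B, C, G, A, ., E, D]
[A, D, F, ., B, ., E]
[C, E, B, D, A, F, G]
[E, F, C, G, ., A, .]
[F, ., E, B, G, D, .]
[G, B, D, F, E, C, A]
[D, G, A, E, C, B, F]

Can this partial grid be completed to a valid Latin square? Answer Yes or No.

Yes

No day or shift among the givens repeats a symbol, and propagating forced cells runs into no contradiction.
One valid completion exists (for instance, B C G A F E D / A D F C B G E / C E B D A F G / E F C G D A B / F A E B G D C / G B D F E C A / D G A E C B F).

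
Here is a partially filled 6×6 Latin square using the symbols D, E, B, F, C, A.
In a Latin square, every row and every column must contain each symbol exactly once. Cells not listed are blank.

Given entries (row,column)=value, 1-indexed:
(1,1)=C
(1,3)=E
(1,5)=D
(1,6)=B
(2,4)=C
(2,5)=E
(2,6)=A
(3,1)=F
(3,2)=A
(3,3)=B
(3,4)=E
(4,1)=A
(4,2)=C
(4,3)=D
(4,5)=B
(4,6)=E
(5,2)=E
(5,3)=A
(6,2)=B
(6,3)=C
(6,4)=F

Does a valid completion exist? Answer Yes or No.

No

Row 4, column 4: row 4 together with column 4 already contain {D, E, B, F, C, A} — every symbol — so nothing can go there. The grid has no valid completion.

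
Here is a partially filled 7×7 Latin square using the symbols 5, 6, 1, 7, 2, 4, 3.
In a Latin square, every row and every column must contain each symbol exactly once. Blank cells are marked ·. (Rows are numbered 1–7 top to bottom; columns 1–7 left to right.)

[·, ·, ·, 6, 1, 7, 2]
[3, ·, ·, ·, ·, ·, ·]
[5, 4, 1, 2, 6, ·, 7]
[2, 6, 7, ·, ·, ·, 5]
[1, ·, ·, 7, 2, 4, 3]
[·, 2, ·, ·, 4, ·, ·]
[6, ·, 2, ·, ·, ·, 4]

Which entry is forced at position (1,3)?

Row 1, column 1: row 1 has {6, 1, 7, 2} and column 1 has {5, 6, 1, 2, 3}, leaving only 4.
Row 3, column 6: row 3 has {5, 6, 1, 7, 2, 4} and column 6 has {7, 4}, leaving only 3.
Row 4, column 5: row 4 has {5, 6, 7, 2} and column 5 has {6, 1, 2, 4}, leaving only 3.
Row 4, column 6: row 4 has {5, 6, 7, 2, 3} and column 6 has {7, 4, 3}, leaving only 1.
Row 4, column 4: row 4 has {5, 6, 1, 7, 2, 3} and column 4 has {6, 7, 2}, leaving only 4.
Row 5, column 2: row 5 has {1, 7, 2, 4, 3} and column 2 has {6, 2, 4}, leaving only 5.
Row 1, column 2: row 1 has {6, 1, 7, 2, 4} and column 2 has {5, 6, 2, 4}, leaving only 3.
Row 1 already has {6, 1, 7, 2, 4, 3} and column 3 already has {1, 7, 2}, so row 1, column 3 must be 5.

5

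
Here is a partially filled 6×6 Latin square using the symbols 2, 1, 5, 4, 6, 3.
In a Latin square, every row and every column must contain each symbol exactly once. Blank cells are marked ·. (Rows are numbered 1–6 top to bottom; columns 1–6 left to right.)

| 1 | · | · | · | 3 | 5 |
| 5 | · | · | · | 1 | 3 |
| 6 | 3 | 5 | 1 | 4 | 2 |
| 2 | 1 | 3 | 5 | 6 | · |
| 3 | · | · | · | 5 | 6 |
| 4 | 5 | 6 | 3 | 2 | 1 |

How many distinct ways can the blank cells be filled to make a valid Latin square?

4

Row 1, column 2: eliminating its row and column leaves {2, 4, 6}.
Row 1, column 3: eliminating its row and column leaves {2, 4}.
Row 1, column 4: eliminating its row and column leaves {2, 4, 6}.
Row 2, column 2: eliminating its row and column leaves {2, 4, 6}.
Row 2, column 3: eliminating its row and column leaves {2, 4}.
Row 2, column 4: eliminating its row and column leaves {2, 4, 6}.
Row 4, column 6: eliminating its row and column leaves {4}.
Row 5, column 2: eliminating its row and column leaves {2, 4}.
Row 5, column 3: eliminating its row and column leaves {2, 1, 4}.
Row 5, column 4: eliminating its row and column leaves {2, 4}.
Enumerating the assignments across these blanks that avoid any row or column repeat gives 4 completions.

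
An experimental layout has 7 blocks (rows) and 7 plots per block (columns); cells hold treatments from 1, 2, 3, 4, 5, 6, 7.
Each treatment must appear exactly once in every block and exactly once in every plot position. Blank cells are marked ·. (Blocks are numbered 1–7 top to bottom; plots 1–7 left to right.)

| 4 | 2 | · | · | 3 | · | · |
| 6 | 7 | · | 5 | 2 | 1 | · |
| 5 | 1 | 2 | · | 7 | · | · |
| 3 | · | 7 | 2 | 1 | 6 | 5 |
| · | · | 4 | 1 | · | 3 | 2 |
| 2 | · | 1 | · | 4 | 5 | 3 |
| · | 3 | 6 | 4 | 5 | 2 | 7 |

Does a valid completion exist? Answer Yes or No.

No block or plot among the givens repeats a symbol, and propagating forced cells runs into no contradiction.
One valid completion exists (for instance, 4 2 5 6 3 7 1 / 6 7 3 5 2 1 4 / 5 1 2 3 7 4 6 / 3 4 7 2 1 6 5 / 7 5 4 1 6 3 2 / 2 6 1 7 4 5 3 / 1 3 6 4 5 2 7).

Yes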